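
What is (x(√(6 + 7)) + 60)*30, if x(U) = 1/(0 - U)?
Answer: 1800 - 30*√13/13 ≈ 1791.7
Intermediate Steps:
x(U) = -1/U (x(U) = 1/(-U) = -1/U)
(x(√(6 + 7)) + 60)*30 = (-1/(√(6 + 7)) + 60)*30 = (-1/(√13) + 60)*30 = (-√13/13 + 60)*30 = (60 - √13/13)*30 = 1800 - 30*√13/13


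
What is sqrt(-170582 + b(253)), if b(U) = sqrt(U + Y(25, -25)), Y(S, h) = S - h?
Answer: sqrt(-170582 + sqrt(303)) ≈ 412.99*I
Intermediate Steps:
b(U) = sqrt(50 + U) (b(U) = sqrt(U + (25 - 1*(-25))) = sqrt(U + (25 + 25)) = sqrt(U + 50) = sqrt(50 + U))
sqrt(-170582 + b(253)) = sqrt(-170582 + sqrt(50 + 253)) = sqrt(-170582 + sqrt(303))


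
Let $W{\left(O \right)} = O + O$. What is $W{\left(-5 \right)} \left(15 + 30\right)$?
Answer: $-450$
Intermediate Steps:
$W{\left(O \right)} = 2 O$
$W{\left(-5 \right)} \left(15 + 30\right) = 2 \left(-5\right) \left(15 + 30\right) = \left(-10\right) 45 = -450$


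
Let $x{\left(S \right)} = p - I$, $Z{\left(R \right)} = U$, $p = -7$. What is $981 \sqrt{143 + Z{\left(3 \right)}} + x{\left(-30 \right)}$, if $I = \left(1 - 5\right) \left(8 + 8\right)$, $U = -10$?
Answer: $57 + 981 \sqrt{133} \approx 11370.0$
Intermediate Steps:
$I = -64$ ($I = \left(-4\right) 16 = -64$)
$Z{\left(R \right)} = -10$
$x{\left(S \right)} = 57$ ($x{\left(S \right)} = -7 - -64 = -7 + 64 = 57$)
$981 \sqrt{143 + Z{\left(3 \right)}} + x{\left(-30 \right)} = 981 \sqrt{143 - 10} + 57 = 981 \sqrt{133} + 57 = 57 + 981 \sqrt{133}$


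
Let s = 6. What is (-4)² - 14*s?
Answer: -68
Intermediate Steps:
(-4)² - 14*s = (-4)² - 14*6 = 16 - 84 = -68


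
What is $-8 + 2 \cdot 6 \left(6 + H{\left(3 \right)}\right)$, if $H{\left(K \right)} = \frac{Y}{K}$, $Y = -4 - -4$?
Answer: $64$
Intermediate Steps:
$Y = 0$ ($Y = -4 + 4 = 0$)
$H{\left(K \right)} = 0$ ($H{\left(K \right)} = \frac{0}{K} = 0$)
$-8 + 2 \cdot 6 \left(6 + H{\left(3 \right)}\right) = -8 + 2 \cdot 6 \left(6 + 0\right) = -8 + 2 \cdot 6 \cdot 6 = -8 + 2 \cdot 36 = -8 + 72 = 64$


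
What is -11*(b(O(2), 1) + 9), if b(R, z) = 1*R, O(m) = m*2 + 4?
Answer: -187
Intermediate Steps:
O(m) = 4 + 2*m (O(m) = 2*m + 4 = 4 + 2*m)
b(R, z) = R
-11*(b(O(2), 1) + 9) = -11*((4 + 2*2) + 9) = -11*((4 + 4) + 9) = -11*(8 + 9) = -11*17 = -187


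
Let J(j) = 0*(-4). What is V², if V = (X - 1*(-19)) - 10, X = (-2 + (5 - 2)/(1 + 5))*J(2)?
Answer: 81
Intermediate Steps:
J(j) = 0
X = 0 (X = (-2 + (5 - 2)/(1 + 5))*0 = (-2 + 3/6)*0 = (-2 + 3*(⅙))*0 = (-2 + ½)*0 = -3/2*0 = 0)
V = 9 (V = (0 - 1*(-19)) - 10 = (0 + 19) - 10 = 19 - 10 = 9)
V² = 9² = 81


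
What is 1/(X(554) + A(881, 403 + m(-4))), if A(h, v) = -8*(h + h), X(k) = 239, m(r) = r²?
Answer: -1/13857 ≈ -7.2166e-5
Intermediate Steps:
A(h, v) = -16*h
1/(X(554) + A(881, 403 + m(-4))) = 1/(239 - 16*881) = 1/(239 - 14096) = 1/(-13857) = -1/13857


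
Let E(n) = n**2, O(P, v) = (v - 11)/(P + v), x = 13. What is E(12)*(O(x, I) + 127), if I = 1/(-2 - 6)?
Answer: 1870848/103 ≈ 18164.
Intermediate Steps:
I = -1/8 (I = 1/(-8) = -1/8 ≈ -0.12500)
O(P, v) = (-11 + v)/(P + v)
E(12)*(O(x, I) + 127) = 12**2*((-11 - 1/8)/(13 - 1/8) + 127) = 144*(-89/8/(103/8) + 127) = 144*((8/103)*(-89/8) + 127) = 144*(-89/103 + 127) = 144*(12992/103) = 1870848/103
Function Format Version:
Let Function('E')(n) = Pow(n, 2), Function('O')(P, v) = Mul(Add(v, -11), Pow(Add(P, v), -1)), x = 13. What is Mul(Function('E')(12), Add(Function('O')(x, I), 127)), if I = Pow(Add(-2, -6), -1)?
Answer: Rational(1870848, 103) ≈ 18164.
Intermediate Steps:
I = Rational(-1, 8) (I = Pow(-8, -1) = Rational(-1, 8) ≈ -0.12500)
Function('O')(P, v) = Mul(Pow(Add(P, v), -1), Add(-11, v)) (Function('O')(P, v) = Mul(Add(-11, v), Pow(Add(P, v), -1)) = Mul(Pow(Add(P, v), -1), Add(-11, v)))
Mul(Function('E')(12), Add(Function('O')(x, I), 127)) = Mul(Pow(12, 2), Add(Mul(Pow(Add(13, Rational(-1, 8)), -1), Add(-11, Rational(-1, 8))), 127)) = Mul(144, Add(Mul(Pow(Rational(103, 8), -1), Rational(-89, 8)), 127)) = Mul(144, Add(Mul(Rational(8, 103), Rational(-89, 8)), 127)) = Mul(144, Add(Rational(-89, 103), 127)) = Mul(144, Rational(12992, 103)) = Rational(1870848, 103)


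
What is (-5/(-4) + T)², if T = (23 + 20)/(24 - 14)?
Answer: 12321/400 ≈ 30.802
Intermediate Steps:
T = 43/10 ≈ 4.3000
(-5/(-4) + T)² = (-5/(-4) + 43/10)² = (-¼*(-5) + 43/10)² = (5/4 + 43/10)² = (111/20)² = 12321/400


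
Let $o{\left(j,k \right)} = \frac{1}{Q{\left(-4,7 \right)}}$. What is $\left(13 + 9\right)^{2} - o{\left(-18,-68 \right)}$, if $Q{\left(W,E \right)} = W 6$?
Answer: $\frac{11617}{24} \approx 484.04$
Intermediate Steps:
$Q{\left(W,E \right)} = 6 W$
$o{\left(j,k \right)} = - \frac{1}{24}$ ($o{\left(j,k \right)} = \frac{1}{6 \left(-4\right)} = \frac{1}{-24} = - \frac{1}{24}$)
$\left(13 + 9\right)^{2} - o{\left(-18,-68 \right)} = \left(13 + 9\right)^{2} - - \frac{1}{24} = 22^{2} + \frac{1}{24} = 484 + \frac{1}{24} = \frac{11617}{24}$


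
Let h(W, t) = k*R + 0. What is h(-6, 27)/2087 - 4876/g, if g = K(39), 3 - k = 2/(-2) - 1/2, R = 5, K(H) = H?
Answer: -20350669/162786 ≈ -125.01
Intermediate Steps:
k = 9/2 (k = 3 - (2/(-2) - 1/2) = 3 - (2*(-½) - 1*½) = 3 - (-1 - ½) = 3 - 1*(-3/2) = 3 + 3/2 = 9/2 ≈ 4.5000)
h(W, t) = 45/2 (h(W, t) = (9/2)*5 + 0 = 45/2 + 0 = 45/2)
g = 39
h(-6, 27)/2087 - 4876/g = (45/2)/2087 - 4876/39 = (45/2)*(1/2087) - 4876*1/39 = 45/4174 - 4876/39 = -20350669/162786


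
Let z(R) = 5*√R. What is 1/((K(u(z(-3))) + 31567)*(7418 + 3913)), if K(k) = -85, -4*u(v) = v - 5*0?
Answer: 1/356722542 ≈ 2.8033e-9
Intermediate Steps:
u(v) = -v/4 (u(v) = -(v - 5*0)/4 = -(v + 0)/4 = -v/4)
1/((K(u(z(-3))) + 31567)*(7418 + 3913)) = 1/((-85 + 31567)*(7418 + 3913)) = 1/(31482*11331) = 1/356722542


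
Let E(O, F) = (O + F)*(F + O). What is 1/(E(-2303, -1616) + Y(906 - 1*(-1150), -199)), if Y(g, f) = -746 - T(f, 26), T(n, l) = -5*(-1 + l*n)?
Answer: 1/15331940 ≈ 6.5223e-8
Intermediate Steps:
T(n, l) = 5 - 5*l*n
E(O, F) = (F + O)² (E(O, F) = (F + O)*(F + O) = (F + O)²)
Y(g, f) = -751 + 130*f (Y(g, f) = -746 - (5 - 5*26*f) = -746 - (5 - 130*f) = -746 + (-5 + 130*f) = -751 + 130*f)
1/(E(-2303, -1616) + Y(906 - 1*(-1150), -199)) = 1/((-1616 - 2303)² + (-751 + 130*(-199))) = 1/((-3919)² + (-751 - 25870)) = 1/(15358561 - 26621) = 1/15331940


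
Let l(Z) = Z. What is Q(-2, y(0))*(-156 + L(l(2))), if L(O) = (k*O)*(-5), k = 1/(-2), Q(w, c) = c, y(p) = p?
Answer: 0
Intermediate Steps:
k = -½ ≈ -0.50000
L(O) = 5*O/2 (L(O) = -O/2*(-5) = 5*O/2)
Q(-2, y(0))*(-156 + L(l(2))) = 0*(-156 + (5/2)*2) = 0*(-156 + 5) = 0*(-151) = 0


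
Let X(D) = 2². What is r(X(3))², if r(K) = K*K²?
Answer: 4096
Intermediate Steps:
X(D) = 4
r(K) = K³
r(X(3))² = (4³)² = 64² = 4096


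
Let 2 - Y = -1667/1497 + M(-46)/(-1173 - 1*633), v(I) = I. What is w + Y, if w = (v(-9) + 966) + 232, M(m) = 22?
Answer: 537168283/450597 ≈ 1192.1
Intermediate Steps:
Y = 1408450/450597 (Y = 2 - (-1667/1497 + 22/(-1173 - 1*633)) = 2 - (-1667*1/1497 + 22/(-1173 - 633)) = 2 - (-1667/1497 + 22/(-1806)) = 2 - (-1667/1497 + 22*(-1/1806)) = 2 - (-1667/1497 - 11/903) = 2 - 1*(-507256/450597) = 2 + 507256/450597 = 1408450/450597 ≈ 3.1257)
w = 1189 (w = (-9 + 966) + 232 = 957 + 232 = 1189)
w + Y = 1189 + 1408450/450597 = 537168283/450597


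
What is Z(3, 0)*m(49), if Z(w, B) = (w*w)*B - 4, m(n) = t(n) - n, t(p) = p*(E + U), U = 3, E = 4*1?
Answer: -1176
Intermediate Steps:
E = 4
t(p) = 7*p (t(p) = p*(4 + 3) = p*7 = 7*p)
m(n) = 6*n (m(n) = 7*n - n = 6*n)
Z(w, B) = -4 + B*w**2 (Z(w, B) = w**2*B - 4 = B*w**2 - 4 = -4 + B*w**2)
Z(3, 0)*m(49) = (-4 + 0*3**2)*(6*49) = (-4 + 0*9)*294 = (-4 + 0)*294 = -4*294 = -1176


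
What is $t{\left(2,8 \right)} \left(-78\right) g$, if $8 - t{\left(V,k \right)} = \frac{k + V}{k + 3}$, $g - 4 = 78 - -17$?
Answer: $-54756$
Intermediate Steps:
$g = 99$ ($g = 4 + \left(78 - -17\right) = 4 + \left(78 + 17\right) = 4 + 95 = 99$)
$t{\left(V,k \right)} = 8 - \frac{V + k}{3 + k}$ ($t{\left(V,k \right)} = 8 - \frac{k + V}{k + 3} = 8 - \frac{V + k}{3 + k}$)
$t{\left(2,8 \right)} \left(-78\right) g = \frac{24 - 2 + 7 \cdot 8}{3 + 8} \left(-78\right) 99 = \frac{24 - 2 + 56}{11} \left(-78\right) 99 = \frac{1}{11} \cdot 78 \left(-78\right) 99 = \frac{78}{11} \left(-78\right) 99 = \left(- \frac{6084}{11}\right) 99 = -54756$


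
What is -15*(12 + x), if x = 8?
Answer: -300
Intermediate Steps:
-15*(12 + x) = -15*(12 + 8) = -15*20 = -300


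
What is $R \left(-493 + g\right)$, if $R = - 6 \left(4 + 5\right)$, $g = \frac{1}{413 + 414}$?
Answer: $\frac{22016340}{827} \approx 26622.0$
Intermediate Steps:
$g = \frac{1}{827} \approx 0.0012092$
$R = -54$ ($R = \left(-6\right) 9 = -54$)
$R \left(-493 + g\right) = - 54 \left(-493 + \frac{1}{827}\right) = \left(-54\right) \left(- \frac{407710}{827}\right) = \frac{22016340}{827}$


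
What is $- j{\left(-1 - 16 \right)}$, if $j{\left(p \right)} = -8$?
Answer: $8$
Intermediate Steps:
$- j{\left(-1 - 16 \right)} = \left(-1\right) \left(-8\right) = 8$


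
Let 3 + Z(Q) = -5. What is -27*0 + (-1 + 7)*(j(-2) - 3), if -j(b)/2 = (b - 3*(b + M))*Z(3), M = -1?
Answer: 654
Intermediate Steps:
Z(Q) = -8 (Z(Q) = -3 - 5 = -8)
j(b) = 48 - 32*b (j(b) = -2*(b - 3*(b - 1))*(-8) = -2*(b - 3*(-1 + b))*(-8) = -2*(b + (3 - 3*b))*(-8) = -2*(3 - 2*b)*(-8) = -2*(-24 + 16*b) = 48 - 32*b)
-27*0 + (-1 + 7)*(j(-2) - 3) = -27*0 + (-1 + 7)*((48 - 32*(-2)) - 3) = -9*0 + 6*((48 + 64) - 3) = 0 + 6*(112 - 3) = 0 + 6*109 = 0 + 654 = 654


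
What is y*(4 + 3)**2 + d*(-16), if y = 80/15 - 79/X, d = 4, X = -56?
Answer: 6395/24 ≈ 266.46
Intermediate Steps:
y = 1133/168 (y = 80/15 - 79/(-56) = 80*(1/15) - 79*(-1/56) = 16/3 + 79/56 = 1133/168 ≈ 6.7440)
y*(4 + 3)**2 + d*(-16) = 1133*(4 + 3)**2/168 + 4*(-16) = (1133/168)*7**2 - 64 = (1133/168)*49 - 64 = 7931/24 - 64 = 6395/24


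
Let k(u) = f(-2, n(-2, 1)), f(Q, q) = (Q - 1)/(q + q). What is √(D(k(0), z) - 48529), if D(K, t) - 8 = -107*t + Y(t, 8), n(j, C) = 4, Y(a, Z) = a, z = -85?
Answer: I*√39511 ≈ 198.77*I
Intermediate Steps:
f(Q, q) = (-1 + Q)/(2*q) (f(Q, q) = (-1 + Q)/((2*q)) = (-1 + Q)*(1/(2*q)) = (-1 + Q)/(2*q))
k(u) = -3/8 (k(u) = (½)*(-1 - 2)/4 = (½)*(¼)*(-3) = -3/8)
D(K, t) = 8 - 106*t (D(K, t) = 8 + (-107*t + t) = 8 - 106*t)
√(D(k(0), z) - 48529) = √((8 - 106*(-85)) - 48529) = √((8 + 9010) - 48529) = √(9018 - 48529) = √(-39511) = I*√39511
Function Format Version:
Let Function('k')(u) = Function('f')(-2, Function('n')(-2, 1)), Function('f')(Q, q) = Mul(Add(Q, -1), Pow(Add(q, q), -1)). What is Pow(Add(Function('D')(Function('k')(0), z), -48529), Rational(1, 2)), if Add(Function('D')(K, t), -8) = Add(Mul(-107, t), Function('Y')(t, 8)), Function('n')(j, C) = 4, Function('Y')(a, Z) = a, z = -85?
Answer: Mul(I, Pow(39511, Rational(1, 2))) ≈ Mul(198.77, I)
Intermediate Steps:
Function('f')(Q, q) = Mul(Rational(1, 2), Pow(q, -1), Add(-1, Q)) (Function('f')(Q, q) = Mul(Add(-1, Q), Pow(Mul(2, q), -1)) = Mul(Add(-1, Q), Mul(Rational(1, 2), Pow(q, -1))) = Mul(Rational(1, 2), Pow(q, -1), Add(-1, Q)))
Function('k')(u) = Rational(-3, 8) (Function('k')(u) = Mul(Rational(1, 2), Pow(4, -1), Add(-1, -2)) = Mul(Rational(1, 2), Rational(1, 4), -3) = Rational(-3, 8))
Function('D')(K, t) = Add(8, Mul(-106, t)) (Function('D')(K, t) = Add(8, Add(Mul(-107, t), t)) = Add(8, Mul(-106, t)))
Pow(Add(Function('D')(Function('k')(0), z), -48529), Rational(1, 2)) = Pow(Add(Add(8, Mul(-106, -85)), -48529), Rational(1, 2)) = Pow(Add(Add(8, 9010), -48529), Rational(1, 2)) = Pow(Add(9018, -48529), Rational(1, 2)) = Pow(-39511, Rational(1, 2)) = Mul(I, Pow(39511, Rational(1, 2)))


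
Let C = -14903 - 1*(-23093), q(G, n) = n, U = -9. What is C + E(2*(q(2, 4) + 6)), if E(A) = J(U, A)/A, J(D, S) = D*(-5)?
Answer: 32769/4 ≈ 8192.3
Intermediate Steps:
C = 8190 (C = -14903 + 23093 = 8190)
J(D, S) = -5*D
E(A) = 45/A (E(A) = (-5*(-9))/A = 45/A)
C + E(2*(q(2, 4) + 6)) = 8190 + 45/((2*(4 + 6))) = 8190 + 45/((2*10)) = 8190 + 45/20 = 8190 + 45*(1/20) = 8190 + 9/4 = 32769/4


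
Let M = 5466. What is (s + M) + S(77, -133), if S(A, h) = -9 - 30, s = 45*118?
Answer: 10737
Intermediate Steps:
s = 5310
S(A, h) = -39
(s + M) + S(77, -133) = (5310 + 5466) - 39 = 10776 - 39 = 10737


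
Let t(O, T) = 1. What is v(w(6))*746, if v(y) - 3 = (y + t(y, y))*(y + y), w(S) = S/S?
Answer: 5222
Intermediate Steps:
w(S) = 1
v(y) = 3 + 2*y*(1 + y) (v(y) = 3 + (y + 1)*(y + y) = 3 + (1 + y)*(2*y) = 3 + 2*y*(1 + y))
v(w(6))*746 = (3 + 2*1 + 2*1²)*746 = (3 + 2 + 2*1)*746 = (3 + 2 + 2)*746 = 7*746 = 5222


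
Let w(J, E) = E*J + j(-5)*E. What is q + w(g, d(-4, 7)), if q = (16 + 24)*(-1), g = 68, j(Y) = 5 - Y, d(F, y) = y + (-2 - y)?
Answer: -196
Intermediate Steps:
d(F, y) = -2
q = -40 (q = 40*(-1) = -40)
w(J, E) = 10*E + E*J (w(J, E) = E*J + (5 - 1*(-5))*E = E*J + (5 + 5)*E = E*J + 10*E = 10*E + E*J)
q + w(g, d(-4, 7)) = -40 - 2*(10 + 68) = -40 - 2*78 = -40 - 156 = -196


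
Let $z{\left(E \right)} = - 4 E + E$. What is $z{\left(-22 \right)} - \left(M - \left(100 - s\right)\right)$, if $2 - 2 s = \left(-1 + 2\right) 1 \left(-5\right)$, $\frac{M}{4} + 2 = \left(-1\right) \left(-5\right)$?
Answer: $\frac{301}{2} \approx 150.5$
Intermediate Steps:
$M = 12$ ($M = -8 + 4 \left(\left(-1\right) \left(-5\right)\right) = -8 + 4 \cdot 5 = -8 + 20 = 12$)
$s = \frac{7}{2}$ ($s = 1 - \frac{\left(-1 + 2\right) 1 \left(-5\right)}{2} = 1 - \frac{1 \left(-5\right)}{2} = 1 - - \frac{5}{2} = 1 + \frac{5}{2} = \frac{7}{2} \approx 3.5$)
$z{\left(E \right)} = - 3 E$
$z{\left(-22 \right)} - \left(M - \left(100 - s\right)\right) = \left(-3\right) \left(-22\right) - \left(12 - \left(100 - \frac{7}{2}\right)\right) = 66 - \left(12 - \left(100 - \frac{7}{2}\right)\right) = 66 - \left(12 - \frac{193}{2}\right) = 66 - - \frac{169}{2} = 66 + \frac{169}{2} = \frac{301}{2}$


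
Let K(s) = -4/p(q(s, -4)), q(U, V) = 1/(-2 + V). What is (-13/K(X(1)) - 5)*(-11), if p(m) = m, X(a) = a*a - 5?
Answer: 1463/24 ≈ 60.958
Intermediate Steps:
X(a) = -5 + a² (X(a) = a² - 5 = -5 + a²)
K(s) = 24 (K(s) = -4/(1/(-2 - 4)) = -4/(1/(-6)) = -4/(-⅙) = -4*(-6) = 24)
(-13/K(X(1)) - 5)*(-11) = (-13/24 - 5)*(-11) = -133/24*(-11) = 1463/24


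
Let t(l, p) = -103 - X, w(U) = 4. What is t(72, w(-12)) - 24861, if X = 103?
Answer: -25067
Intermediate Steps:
t(l, p) = -206 (t(l, p) = -103 - 1*103 = -103 - 103 = -206)
t(72, w(-12)) - 24861 = -206 - 24861 = -25067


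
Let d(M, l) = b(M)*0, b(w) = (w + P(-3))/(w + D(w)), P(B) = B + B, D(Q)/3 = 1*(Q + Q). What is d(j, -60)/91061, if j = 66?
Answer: 0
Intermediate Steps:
D(Q) = 6*Q (D(Q) = 3*(1*(Q + Q)) = 3*(1*(2*Q)) = 3*(2*Q) = 6*Q)
P(B) = 2*B
b(w) = (-6 + w)/(7*w) (b(w) = (w + 2*(-3))/(w + 6*w) = (w - 6)/((7*w)) = (-6 + w)*(1/(7*w)) = (-6 + w)/(7*w))
d(M, l) = 0 (d(M, l) = ((-6 + M)/(7*M))*0 = 0)
d(j, -60)/91061 = 0/91061 = 0*(1/91061) = 0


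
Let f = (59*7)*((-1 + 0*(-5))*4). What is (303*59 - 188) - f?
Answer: 19341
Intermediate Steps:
f = -1652 (f = 413*((-1 + 0)*4) = 413*(-1*4) = 413*(-4) = -1652)
(303*59 - 188) - f = (303*59 - 188) - 1*(-1652) = (17877 - 188) + 1652 = 17689 + 1652 = 19341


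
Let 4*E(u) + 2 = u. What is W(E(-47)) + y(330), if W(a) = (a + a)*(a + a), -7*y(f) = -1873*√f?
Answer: 2401/4 + 1873*√330/7 ≈ 5460.9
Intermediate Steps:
E(u) = -½ + u/4
y(f) = 1873*√f/7 (y(f) = -(-1873)*√f/7 = 1873*√f/7)
W(a) = 4*a² (W(a) = (2*a)*(2*a) = 4*a²)
W(E(-47)) + y(330) = 4*(-½ + (¼)*(-47))² + 1873*√330/7 = 4*(-½ - 47/4)² + 1873*√330/7 = 4*(-49/4)² + 1873*√330/7 = 4*(2401/16) + 1873*√330/7 = 2401/4 + 1873*√330/7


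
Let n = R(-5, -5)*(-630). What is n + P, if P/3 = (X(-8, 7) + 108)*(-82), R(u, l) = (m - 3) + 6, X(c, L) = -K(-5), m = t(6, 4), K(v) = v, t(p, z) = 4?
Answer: -32208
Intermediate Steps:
m = 4
X(c, L) = 5 (X(c, L) = -1*(-5) = 5)
R(u, l) = 7 (R(u, l) = (4 - 3) + 6 = 1 + 6 = 7)
n = -4410 (n = 7*(-630) = -4410)
P = -27798 (P = 3*((5 + 108)*(-82)) = 3*(113*(-82)) = 3*(-9266) = -27798)
n + P = -4410 - 27798 = -32208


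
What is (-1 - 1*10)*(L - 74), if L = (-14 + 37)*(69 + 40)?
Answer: -26763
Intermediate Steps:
L = 2507 (L = 23*109 = 2507)
(-1 - 1*10)*(L - 74) = (-1 - 1*10)*(2507 - 74) = (-1 - 10)*2433 = -11*2433 = -26763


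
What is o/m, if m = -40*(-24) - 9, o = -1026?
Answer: -342/317 ≈ -1.0789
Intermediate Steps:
m = 951 (m = 960 - 9 = 951)
o/m = -1026/951 = -1026*1/951 = -342/317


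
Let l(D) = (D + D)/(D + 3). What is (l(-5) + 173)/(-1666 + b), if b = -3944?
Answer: -89/2805 ≈ -0.031729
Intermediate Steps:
l(D) = 2*D/(3 + D) (l(D) = (2*D)/(3 + D) = 2*D/(3 + D))
(l(-5) + 173)/(-1666 + b) = (2*(-5)/(3 - 5) + 173)/(-1666 - 3944) = (2*(-5)/(-2) + 173)/(-5610) = (2*(-5)*(-½) + 173)*(-1/5610) = (5 + 173)*(-1/5610) = 178*(-1/5610) = -89/2805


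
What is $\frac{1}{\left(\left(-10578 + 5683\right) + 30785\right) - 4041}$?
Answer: $\frac{1}{21849} \approx 4.5769 \cdot 10^{-5}$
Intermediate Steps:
$\frac{1}{\left(\left(-10578 + 5683\right) + 30785\right) - 4041} = \frac{1}{\left(-4895 + 30785\right) - 4041} = \frac{1}{25890 - 4041} = \frac{1}{21849}$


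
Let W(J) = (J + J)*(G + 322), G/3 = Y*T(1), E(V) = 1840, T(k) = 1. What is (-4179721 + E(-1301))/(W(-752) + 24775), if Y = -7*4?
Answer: 1392627/111059 ≈ 12.540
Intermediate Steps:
Y = -28
G = -84 (G = 3*(-28*1) = 3*(-28) = -84)
W(J) = 476*J (W(J) = (J + J)*(-84 + 322) = (2*J)*238 = 476*J)
(-4179721 + E(-1301))/(W(-752) + 24775) = (-4179721 + 1840)/(476*(-752) + 24775) = -4177881/(-357952 + 24775) = -4177881/(-333177) = -4177881*(-1/333177) = 1392627/111059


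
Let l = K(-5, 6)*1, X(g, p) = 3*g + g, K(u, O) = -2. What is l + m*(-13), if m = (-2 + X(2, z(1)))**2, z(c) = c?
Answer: -470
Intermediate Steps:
X(g, p) = 4*g
l = -2 (l = -2*1 = -2)
m = 36 (m = (-2 + 4*2)**2 = (-2 + 8)**2 = 6**2 = 36)
l + m*(-13) = -2 + 36*(-13) = -2 - 468 = -470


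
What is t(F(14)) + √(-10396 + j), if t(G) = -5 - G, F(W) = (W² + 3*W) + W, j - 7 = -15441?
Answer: -257 + 3*I*√2870 ≈ -257.0 + 160.72*I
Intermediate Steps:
j = -15434 (j = 7 - 15441 = -15434)
F(W) = W² + 4*W
t(F(14)) + √(-10396 + j) = (-5 - 14*(4 + 14)) + √(-10396 - 15434) = (-5 - 14*18) + √(-25830) = (-5 - 1*252) + 3*I*√2870 = (-5 - 252) + 3*I*√2870 = -257 + 3*I*√2870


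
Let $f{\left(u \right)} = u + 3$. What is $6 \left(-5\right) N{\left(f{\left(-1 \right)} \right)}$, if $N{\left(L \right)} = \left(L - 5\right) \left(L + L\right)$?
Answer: $360$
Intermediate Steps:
$f{\left(u \right)} = 3 + u$
$N{\left(L \right)} = 2 L \left(-5 + L\right)$ ($N{\left(L \right)} = \left(-5 + L\right) 2 L = 2 L \left(-5 + L\right)$)
$6 \left(-5\right) N{\left(f{\left(-1 \right)} \right)} = 6 \left(-5\right) 2 \left(3 - 1\right) \left(-5 + \left(3 - 1\right)\right) = - 30 \cdot 2 \cdot 2 \left(-5 + 2\right) = - 30 \cdot 2 \cdot 2 \left(-3\right) = \left(-30\right) \left(-12\right) = 360$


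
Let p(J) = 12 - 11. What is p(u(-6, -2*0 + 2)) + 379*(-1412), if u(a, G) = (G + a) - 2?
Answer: -535147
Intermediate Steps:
u(a, G) = -2 + G + a
p(J) = 1
p(u(-6, -2*0 + 2)) + 379*(-1412) = 1 + 379*(-1412) = 1 - 535148 = -535147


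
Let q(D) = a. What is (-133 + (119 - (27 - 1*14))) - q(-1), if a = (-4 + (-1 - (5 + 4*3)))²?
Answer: -511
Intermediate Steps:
a = 484 (a = (-4 + (-1 - (5 + 12)))² = (-4 + (-1 - 1*17))² = (-4 + (-1 - 17))² = (-4 - 18)² = (-22)² = 484)
q(D) = 484
(-133 + (119 - (27 - 1*14))) - q(-1) = (-133 + (119 - (27 - 1*14))) - 1*484 = (-133 + (119 - (27 - 14))) - 484 = (-133 + (119 - 1*13)) - 484 = (-133 + (119 - 13)) - 484 = (-133 + 106) - 484 = -27 - 484 = -511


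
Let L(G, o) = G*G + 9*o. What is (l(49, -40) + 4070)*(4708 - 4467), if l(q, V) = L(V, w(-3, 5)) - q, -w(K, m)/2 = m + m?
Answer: 1311281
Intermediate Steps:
w(K, m) = -4*m (w(K, m) = -2*(m + m) = -4*m)
L(G, o) = G**2 + 9*o
l(q, V) = -180 + V**2 - q (l(q, V) = (V**2 + 9*(-4*5)) - q = (V**2 + 9*(-20)) - q = (V**2 - 180) - q = (-180 + V**2) - q = -180 + V**2 - q)
(l(49, -40) + 4070)*(4708 - 4467) = ((-180 + (-40)**2 - 1*49) + 4070)*(4708 - 4467) = ((-180 + 1600 - 49) + 4070)*241 = (1371 + 4070)*241 = 5441*241 = 1311281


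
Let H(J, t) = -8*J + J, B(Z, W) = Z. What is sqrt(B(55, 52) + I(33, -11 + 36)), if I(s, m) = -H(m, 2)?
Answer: sqrt(230) ≈ 15.166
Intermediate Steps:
H(J, t) = -7*J
I(s, m) = 7*m (I(s, m) = -(-7)*m = 7*m)
sqrt(B(55, 52) + I(33, -11 + 36)) = sqrt(55 + 7*(-11 + 36)) = sqrt(55 + 7*25) = sqrt(55 + 175) = sqrt(230)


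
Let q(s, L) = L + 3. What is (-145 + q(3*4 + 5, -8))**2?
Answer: 22500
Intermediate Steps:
q(s, L) = 3 + L
(-145 + q(3*4 + 5, -8))**2 = (-145 + (3 - 8))**2 = (-145 - 5)**2 = (-150)**2 = 22500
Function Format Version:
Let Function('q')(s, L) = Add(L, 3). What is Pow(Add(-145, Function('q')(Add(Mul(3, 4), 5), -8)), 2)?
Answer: 22500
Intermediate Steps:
Function('q')(s, L) = Add(3, L)
Pow(Add(-145, Function('q')(Add(Mul(3, 4), 5), -8)), 2) = Pow(Add(-145, Add(3, -8)), 2) = Pow(Add(-145, -5), 2) = Pow(-150, 2) = 22500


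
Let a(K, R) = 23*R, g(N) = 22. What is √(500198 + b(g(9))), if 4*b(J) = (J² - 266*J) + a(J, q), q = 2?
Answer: √1995470/2 ≈ 706.31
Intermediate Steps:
b(J) = 23/2 - 133*J/2 + J²/4 (b(J) = ((J² - 266*J) + 23*2)/4 = ((J² - 266*J) + 46)/4 = (46 + J² - 266*J)/4 = 23/2 - 133*J/2 + J²/4)
√(500198 + b(g(9))) = √(500198 + (23/2 - 133/2*22 + (¼)*22²)) = √(500198 + (23/2 - 1463 + (¼)*484)) = √(500198 + (23/2 - 1463 + 121)) = √(500198 - 2661/2) = √(997735/2) = √1995470/2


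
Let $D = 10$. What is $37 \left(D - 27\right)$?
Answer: $-629$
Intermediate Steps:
$37 \left(D - 27\right) = 37 \left(10 - 27\right) = 37 \left(-17\right) = -629$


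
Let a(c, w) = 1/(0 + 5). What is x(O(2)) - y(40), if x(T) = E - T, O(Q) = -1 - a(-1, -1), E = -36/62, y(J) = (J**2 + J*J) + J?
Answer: -502104/155 ≈ -3239.4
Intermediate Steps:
y(J) = J + 2*J**2 (y(J) = (J**2 + J**2) + J = 2*J**2 + J = J + 2*J**2)
E = -18/31 (E = -36*1/62 = -18/31 ≈ -0.58065)
a(c, w) = 1/5
O(Q) = -6/5 (O(Q) = -1 - 1*1/5 = -1 - 1/5 = -6/5)
x(T) = -18/31 - T
x(O(2)) - y(40) = (-18/31 - 1*(-6/5)) - 40*(1 + 2*40) = (-18/31 + 6/5) - 40*(1 + 80) = 96/155 - 40*81 = 96/155 - 1*3240 = 96/155 - 3240 = -502104/155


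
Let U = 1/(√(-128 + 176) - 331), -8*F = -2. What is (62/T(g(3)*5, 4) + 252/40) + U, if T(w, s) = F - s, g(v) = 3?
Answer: -33630421/3285390 - 4*√3/109513 ≈ -10.236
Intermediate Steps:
F = ¼ (F = -⅛*(-2) = ¼ ≈ 0.25000)
T(w, s) = ¼ - s
U = 1/(-331 + 4*√3) (U = 1/(√48 - 331) = 1/(4*√3 - 331) = 1/(-331 + 4*√3) ≈ -0.0030857)
(62/T(g(3)*5, 4) + 252/40) + U = (62/(¼ - 1*4) + 252/40) + (-331/109513 - 4*√3/109513) = (62/(¼ - 4) + 252*(1/40)) + (-331/109513 - 4*√3/109513) = (62/(-15/4) + 63/10) + (-331/109513 - 4*√3/109513) = (62*(-4/15) + 63/10) + (-331/109513 - 4*√3/109513) = (-248/15 + 63/10) + (-331/109513 - 4*√3/109513) = -307/30 + (-331/109513 - 4*√3/109513) = -33630421/3285390 - 4*√3/109513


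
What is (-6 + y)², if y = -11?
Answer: 289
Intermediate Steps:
(-6 + y)² = (-6 - 11)² = (-17)² = 289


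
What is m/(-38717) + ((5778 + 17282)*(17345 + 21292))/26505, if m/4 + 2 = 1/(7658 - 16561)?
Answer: 6824773798696808/203026798639 ≈ 33615.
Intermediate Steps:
m = -71228/8903 (m = -8 + 4/(7658 - 16561) = -8 + 4/(-8903) = -8 + 4*(-1/8903) = -8 - 4/8903 = -71228/8903 ≈ -8.0004)
m/(-38717) + ((5778 + 17282)*(17345 + 21292))/26505 = -71228/8903/(-38717) + ((5778 + 17282)*(17345 + 21292))/26505 = -71228/8903*(-1/38717) + (23060*38637)*(1/26505) = 71228/344697451 + 890969220*(1/26505) = 71228/344697451 + 19799316/589 = 6824773798696808/203026798639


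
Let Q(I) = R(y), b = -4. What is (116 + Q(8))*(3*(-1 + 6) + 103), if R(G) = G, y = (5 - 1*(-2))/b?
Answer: 26963/2 ≈ 13482.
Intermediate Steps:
y = -7/4 (y = (5 - 1*(-2))/(-4) = (5 + 2)*(-1/4) = 7*(-1/4) = -7/4 ≈ -1.7500)
Q(I) = -7/4
(116 + Q(8))*(3*(-1 + 6) + 103) = (116 - 7/4)*(3*(-1 + 6) + 103) = 457*(3*5 + 103)/4 = 457*(15 + 103)/4 = (457/4)*118 = 26963/2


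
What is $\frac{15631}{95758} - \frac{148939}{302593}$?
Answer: $- \frac{328698951}{999162086} \approx -0.32897$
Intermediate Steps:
$\frac{15631}{95758} - \frac{148939}{302593} = 15631 \cdot \frac{1}{95758} - \frac{148939}{302593} = \frac{539}{3302} - \frac{148939}{302593} = - \frac{328698951}{999162086}$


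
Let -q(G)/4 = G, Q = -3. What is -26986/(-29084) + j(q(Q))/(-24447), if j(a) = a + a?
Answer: 109838121/118502758 ≈ 0.92688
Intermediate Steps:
q(G) = -4*G
j(a) = 2*a
-26986/(-29084) + j(q(Q))/(-24447) = -26986/(-29084) + (2*(-4*(-3)))/(-24447) = -26986*(-1/29084) + (2*12)*(-1/24447) = 13493/14542 + 24*(-1/24447) = 13493/14542 - 8/8149 = 109838121/118502758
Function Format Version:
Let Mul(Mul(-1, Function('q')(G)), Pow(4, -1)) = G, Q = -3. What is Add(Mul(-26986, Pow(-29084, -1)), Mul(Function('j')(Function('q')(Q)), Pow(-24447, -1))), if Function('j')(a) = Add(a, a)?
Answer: Rational(109838121, 118502758) ≈ 0.92688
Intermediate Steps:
Function('q')(G) = Mul(-4, G)
Function('j')(a) = Mul(2, a)
Add(Mul(-26986, Pow(-29084, -1)), Mul(Function('j')(Function('q')(Q)), Pow(-24447, -1))) = Add(Mul(-26986, Pow(-29084, -1)), Mul(Mul(2, Mul(-4, -3)), Pow(-24447, -1))) = Add(Mul(-26986, Rational(-1, 29084)), Mul(Mul(2, 12), Rational(-1, 24447))) = Add(Rational(13493, 14542), Mul(24, Rational(-1, 24447))) = Add(Rational(13493, 14542), Rational(-8, 8149)) = Rational(109838121, 118502758)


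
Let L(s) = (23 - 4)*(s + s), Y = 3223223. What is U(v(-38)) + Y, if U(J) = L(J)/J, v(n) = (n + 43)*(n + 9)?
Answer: 3223261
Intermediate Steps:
v(n) = (9 + n)*(43 + n) (v(n) = (43 + n)*(9 + n) = (9 + n)*(43 + n))
L(s) = 38*s (L(s) = 19*(2*s) = 38*s)
U(J) = 38 (U(J) = (38*J)/J = 38)
U(v(-38)) + Y = 38 + 3223223 = 3223261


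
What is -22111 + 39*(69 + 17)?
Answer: -18757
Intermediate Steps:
-22111 + 39*(69 + 17) = -22111 + 39*86 = -22111 + 3354 = -18757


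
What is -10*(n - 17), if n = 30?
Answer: -130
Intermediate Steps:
-10*(n - 17) = -10*(30 - 17) = -10*13 = -130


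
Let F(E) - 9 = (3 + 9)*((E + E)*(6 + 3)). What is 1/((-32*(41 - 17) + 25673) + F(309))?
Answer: 1/91658 ≈ 1.0910e-5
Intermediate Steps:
F(E) = 9 + 216*E (F(E) = 9 + (3 + 9)*((E + E)*(6 + 3)) = 9 + 12*((2*E)*9) = 9 + 12*(18*E) = 9 + 216*E)
1/((-32*(41 - 17) + 25673) + F(309)) = 1/((-32*(41 - 17) + 25673) + (9 + 216*309)) = 1/((-32*24 + 25673) + (9 + 66744)) = 1/((-768 + 25673) + 66753) = 1/(24905 + 66753) = 1/91658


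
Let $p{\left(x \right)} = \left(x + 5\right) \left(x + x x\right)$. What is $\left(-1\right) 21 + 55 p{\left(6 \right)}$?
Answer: $25389$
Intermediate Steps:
$p{\left(x \right)} = \left(5 + x\right) \left(x + x^{2}\right)$
$\left(-1\right) 21 + 55 p{\left(6 \right)} = \left(-1\right) 21 + 55 \cdot 6 \left(5 + 6^{2} + 6 \cdot 6\right) = -21 + 55 \cdot 6 \left(5 + 36 + 36\right) = -21 + 55 \cdot 6 \cdot 77 = -21 + 55 \cdot 462 = -21 + 25410 = 25389$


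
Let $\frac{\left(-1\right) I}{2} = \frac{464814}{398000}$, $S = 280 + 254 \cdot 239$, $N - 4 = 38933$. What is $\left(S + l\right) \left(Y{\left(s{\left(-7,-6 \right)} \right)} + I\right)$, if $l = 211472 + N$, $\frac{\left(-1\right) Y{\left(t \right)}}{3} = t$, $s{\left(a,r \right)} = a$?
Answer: $\frac{115657894947}{19900} \approx 5.812 \cdot 10^{6}$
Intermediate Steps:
$N = 38937$ ($N = 4 + 38933 = 38937$)
$Y{\left(t \right)} = - 3 t$
$S = 60986$ ($S = 280 + 60706 = 60986$)
$l = 250409$ ($l = 211472 + 38937 = 250409$)
$I = - \frac{232407}{99500}$ ($I = - 2 \cdot \frac{464814}{398000} = - 2 \cdot 464814 \cdot \frac{1}{398000} = \left(-2\right) \frac{232407}{199000} = - \frac{232407}{99500} \approx -2.3357$)
$\left(S + l\right) \left(Y{\left(s{\left(-7,-6 \right)} \right)} + I\right) = \left(60986 + 250409\right) \left(\left(-3\right) \left(-7\right) - \frac{232407}{99500}\right) = 311395 \left(21 - \frac{232407}{99500}\right) = 311395 \cdot \frac{1857093}{99500} = \frac{115657894947}{19900}$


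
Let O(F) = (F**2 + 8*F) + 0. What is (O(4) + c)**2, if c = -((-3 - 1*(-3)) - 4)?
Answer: 2704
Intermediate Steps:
O(F) = F**2 + 8*F
c = 4 (c = -((-3 + 3) - 4) = -(0 - 4) = -1*(-4) = 4)
(O(4) + c)**2 = (4*(8 + 4) + 4)**2 = (4*12 + 4)**2 = (48 + 4)**2 = 52**2 = 2704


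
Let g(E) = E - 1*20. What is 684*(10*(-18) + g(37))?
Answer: -111492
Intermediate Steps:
g(E) = -20 + E (g(E) = E - 20 = -20 + E)
684*(10*(-18) + g(37)) = 684*(10*(-18) + (-20 + 37)) = 684*(-180 + 17) = 684*(-163) = -111492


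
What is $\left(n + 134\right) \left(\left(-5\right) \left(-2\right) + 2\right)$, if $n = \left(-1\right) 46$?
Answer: $1056$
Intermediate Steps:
$n = -46$
$\left(n + 134\right) \left(\left(-5\right) \left(-2\right) + 2\right) = \left(-46 + 134\right) \left(\left(-5\right) \left(-2\right) + 2\right) = 88 \left(10 + 2\right) = 88 \cdot 12 = 1056$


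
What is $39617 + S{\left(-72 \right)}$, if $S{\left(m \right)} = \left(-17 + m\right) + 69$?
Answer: $39597$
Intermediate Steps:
$S{\left(m \right)} = 52 + m$
$39617 + S{\left(-72 \right)} = 39617 + \left(52 - 72\right) = 39617 - 20 = 39597$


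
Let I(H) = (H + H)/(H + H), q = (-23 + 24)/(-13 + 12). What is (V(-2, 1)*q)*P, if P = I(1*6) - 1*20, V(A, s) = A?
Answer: -38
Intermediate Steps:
q = -1 (q = 1/(-1) = 1*(-1) = -1)
I(H) = 1 (I(H) = (2*H)/((2*H)) = (2*H)*(1/(2*H)) = 1)
P = -19 (P = 1 - 1*20 = 1 - 20 = -19)
(V(-2, 1)*q)*P = -2*(-1)*(-19) = 2*(-19) = -38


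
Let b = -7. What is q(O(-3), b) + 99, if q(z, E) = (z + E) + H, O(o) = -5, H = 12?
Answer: 99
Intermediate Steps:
q(z, E) = 12 + E + z (q(z, E) = (z + E) + 12 = (E + z) + 12 = 12 + E + z)
q(O(-3), b) + 99 = (12 - 7 - 5) + 99 = 0 + 99 = 99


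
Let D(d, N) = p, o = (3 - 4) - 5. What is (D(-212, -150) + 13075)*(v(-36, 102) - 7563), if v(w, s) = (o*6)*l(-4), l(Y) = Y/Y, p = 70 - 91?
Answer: -99197346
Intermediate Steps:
o = -6 (o = -1 - 5 = -6)
p = -21
D(d, N) = -21
l(Y) = 1
v(w, s) = -36 (v(w, s) = -6*6*1 = -36*1 = -36)
(D(-212, -150) + 13075)*(v(-36, 102) - 7563) = (-21 + 13075)*(-36 - 7563) = 13054*(-7599) = -99197346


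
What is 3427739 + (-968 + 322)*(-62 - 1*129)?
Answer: 3551125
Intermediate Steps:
3427739 + (-968 + 322)*(-62 - 1*129) = 3427739 - 646*(-62 - 129) = 3427739 - 646*(-191) = 3427739 + 123386 = 3551125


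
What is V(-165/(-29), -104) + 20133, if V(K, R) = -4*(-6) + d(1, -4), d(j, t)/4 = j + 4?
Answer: 20177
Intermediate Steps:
d(j, t) = 16 + 4*j (d(j, t) = 4*(j + 4) = 4*(4 + j) = 16 + 4*j)
V(K, R) = 44 (V(K, R) = -4*(-6) + (16 + 4*1) = 24 + (16 + 4) = 24 + 20 = 44)
V(-165/(-29), -104) + 20133 = 44 + 20133 = 20177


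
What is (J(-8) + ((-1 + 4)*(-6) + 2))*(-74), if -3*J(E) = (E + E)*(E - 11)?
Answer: 26048/3 ≈ 8682.7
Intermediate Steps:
J(E) = -2*E*(-11 + E)/3 (J(E) = -(E + E)*(E - 11)/3 = -2*E*(-11 + E)/3)
(J(-8) + ((-1 + 4)*(-6) + 2))*(-74) = ((⅔)*(-8)*(11 - 1*(-8)) + ((-1 + 4)*(-6) + 2))*(-74) = ((⅔)*(-8)*(11 + 8) + (3*(-6) + 2))*(-74) = ((⅔)*(-8)*19 + (-18 + 2))*(-74) = (-304/3 - 16)*(-74) = -352/3*(-74) = 26048/3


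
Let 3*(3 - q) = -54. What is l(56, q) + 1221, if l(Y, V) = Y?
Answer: 1277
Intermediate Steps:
q = 21 (q = 3 - ⅓*(-54) = 3 + 18 = 21)
l(56, q) + 1221 = 56 + 1221 = 1277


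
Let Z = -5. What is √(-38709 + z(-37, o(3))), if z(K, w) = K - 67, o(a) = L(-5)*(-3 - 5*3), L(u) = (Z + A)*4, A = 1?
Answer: I*√38813 ≈ 197.01*I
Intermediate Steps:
L(u) = -16 (L(u) = (-5 + 1)*4 = -4*4 = -16)
o(a) = 288 (o(a) = -16*(-3 - 5*3) = -16*(-3 - 15) = -16*(-18) = 288)
z(K, w) = -67 + K
√(-38709 + z(-37, o(3))) = √(-38709 + (-67 - 37)) = √(-38709 - 104) = √(-38813) = I*√38813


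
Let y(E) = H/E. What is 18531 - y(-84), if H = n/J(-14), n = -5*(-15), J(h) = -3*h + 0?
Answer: 21792481/1176 ≈ 18531.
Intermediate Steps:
J(h) = -3*h
n = 75
H = 25/14 (H = 75/((-3*(-14))) = 75/42 = 75*(1/42) = 25/14 ≈ 1.7857)
y(E) = 25/(14*E)
18531 - y(-84) = 18531 - 25/(14*(-84)) = 18531 - 25*(-1)/(14*84) = 18531 - 1*(-25/1176) = 18531 + 25/1176 = 21792481/1176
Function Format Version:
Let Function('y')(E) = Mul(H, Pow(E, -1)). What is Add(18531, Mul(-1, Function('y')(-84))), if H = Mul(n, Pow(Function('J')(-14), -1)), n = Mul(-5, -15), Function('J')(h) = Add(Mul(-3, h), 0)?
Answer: Rational(21792481, 1176) ≈ 18531.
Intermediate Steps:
Function('J')(h) = Mul(-3, h)
n = 75
H = Rational(25, 14) (H = Mul(75, Pow(Mul(-3, -14), -1)) = Mul(75, Pow(42, -1)) = Mul(75, Rational(1, 42)) = Rational(25, 14) ≈ 1.7857)
Function('y')(E) = Mul(Rational(25, 14), Pow(E, -1))
Add(18531, Mul(-1, Function('y')(-84))) = Add(18531, Mul(-1, Mul(Rational(25, 14), Pow(-84, -1)))) = Add(18531, Mul(-1, Mul(Rational(25, 14), Rational(-1, 84)))) = Add(18531, Mul(-1, Rational(-25, 1176))) = Add(18531, Rational(25, 1176)) = Rational(21792481, 1176)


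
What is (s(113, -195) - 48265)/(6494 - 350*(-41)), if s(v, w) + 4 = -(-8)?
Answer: -16087/6948 ≈ -2.3153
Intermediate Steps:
s(v, w) = 4 (s(v, w) = -4 - (-8) = -4 - 1*(-8) = -4 + 8 = 4)
(s(113, -195) - 48265)/(6494 - 350*(-41)) = (4 - 48265)/(6494 - 350*(-41)) = -48261/(6494 + 14350) = -48261/20844 = -48261*1/20844 = -16087/6948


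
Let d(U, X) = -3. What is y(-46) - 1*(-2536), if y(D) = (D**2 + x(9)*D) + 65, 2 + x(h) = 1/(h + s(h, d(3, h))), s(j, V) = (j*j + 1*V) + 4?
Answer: 437573/91 ≈ 4808.5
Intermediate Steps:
s(j, V) = 4 + V + j**2 (s(j, V) = (j**2 + V) + 4 = (V + j**2) + 4 = 4 + V + j**2)
x(h) = -2 + 1/(1 + h + h**2) (x(h) = -2 + 1/(h + (4 - 3 + h**2)) = -2 + 1/(h + (1 + h**2)) = -2 + 1/(1 + h + h**2))
y(D) = 65 + D**2 - 181*D/91 (y(D) = (D**2 + ((-1 - 2*9 - 2*9**2)/(1 + 9 + 9**2))*D) + 65 = (D**2 + ((-1 - 18 - 2*81)/(1 + 9 + 81))*D) + 65 = (D**2 + ((-1 - 18 - 162)/91)*D) + 65 = (D**2 + ((1/91)*(-181))*D) + 65 = (D**2 - 181*D/91) + 65 = 65 + D**2 - 181*D/91)
y(-46) - 1*(-2536) = (65 + (-46)**2 - 181/91*(-46)) - 1*(-2536) = (65 + 2116 + 8326/91) + 2536 = 206797/91 + 2536 = 437573/91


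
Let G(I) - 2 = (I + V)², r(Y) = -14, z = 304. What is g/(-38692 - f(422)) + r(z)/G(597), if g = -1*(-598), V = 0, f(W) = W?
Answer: -106840687/6970329927 ≈ -0.015328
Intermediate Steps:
g = 598
G(I) = 2 + I² (G(I) = 2 + (I + 0)² = 2 + I²)
g/(-38692 - f(422)) + r(z)/G(597) = 598/(-38692 - 1*422) - 14/(2 + 597²) = 598/(-38692 - 422) - 14/(2 + 356409) = 598/(-39114) - 14/356411 = 598*(-1/39114) - 14*1/356411 = -299/19557 - 14/356411 = -106840687/6970329927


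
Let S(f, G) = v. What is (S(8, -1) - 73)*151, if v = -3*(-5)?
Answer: -8758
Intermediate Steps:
v = 15
S(f, G) = 15
(S(8, -1) - 73)*151 = (15 - 73)*151 = -58*151 = -8758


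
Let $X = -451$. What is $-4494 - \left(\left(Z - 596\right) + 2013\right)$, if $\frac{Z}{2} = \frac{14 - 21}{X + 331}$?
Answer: $- \frac{354667}{60} \approx -5911.1$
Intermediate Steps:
$Z = \frac{7}{60}$ ($Z = 2 \frac{14 - 21}{-451 + 331} = 2 \left(- \frac{7}{-120}\right) = 2 \left(\left(-7\right) \left(- \frac{1}{120}\right)\right) = 2 \cdot \frac{7}{120} = \frac{7}{60} \approx 0.11667$)
$-4494 - \left(\left(Z - 596\right) + 2013\right) = -4494 - \left(\left(\frac{7}{60} - 596\right) + 2013\right) = -4494 - \left(- \frac{35753}{60} + 2013\right) = -4494 - \frac{85027}{60} = - \frac{354667}{60}$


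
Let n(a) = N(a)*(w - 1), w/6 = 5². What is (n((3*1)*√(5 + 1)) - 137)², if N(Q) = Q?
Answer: 1217623 - 122478*√6 ≈ 9.1761e+5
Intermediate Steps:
w = 150 (w = 6*5² = 6*25 = 150)
n(a) = 149*a (n(a) = a*(150 - 1) = a*149 = 149*a)
(n((3*1)*√(5 + 1)) - 137)² = (149*((3*1)*√(5 + 1)) - 137)² = (149*(3*√6) - 137)² = (447*√6 - 137)² = (-137 + 447*√6)²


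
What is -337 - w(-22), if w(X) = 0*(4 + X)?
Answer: -337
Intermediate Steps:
w(X) = 0
-337 - w(-22) = -337 - 1*0 = -337 + 0 = -337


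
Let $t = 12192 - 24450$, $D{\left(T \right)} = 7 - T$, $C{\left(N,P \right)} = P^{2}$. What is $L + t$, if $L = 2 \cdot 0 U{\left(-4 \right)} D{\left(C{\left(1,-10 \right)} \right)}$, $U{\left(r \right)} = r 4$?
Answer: $-12258$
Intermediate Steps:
$U{\left(r \right)} = 4 r$
$L = 0$ ($L = 2 \cdot 0 \cdot 4 \left(-4\right) \left(7 - \left(-10\right)^{2}\right) = 0 \left(-16\right) \left(7 - 100\right) = 0 \left(7 - 100\right) = 0 \left(-93\right) = 0$)
$t = -12258$
$L + t = 0 - 12258 = -12258$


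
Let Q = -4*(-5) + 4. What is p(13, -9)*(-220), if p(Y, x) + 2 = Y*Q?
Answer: -68200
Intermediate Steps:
Q = 24 (Q = 20 + 4 = 24)
p(Y, x) = -2 + 24*Y (p(Y, x) = -2 + Y*24 = -2 + 24*Y)
p(13, -9)*(-220) = (-2 + 24*13)*(-220) = (-2 + 312)*(-220) = 310*(-220) = -68200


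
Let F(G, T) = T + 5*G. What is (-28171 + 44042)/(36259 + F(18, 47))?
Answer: 15871/36396 ≈ 0.43606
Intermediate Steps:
(-28171 + 44042)/(36259 + F(18, 47)) = (-28171 + 44042)/(36259 + (47 + 5*18)) = 15871/(36259 + (47 + 90)) = 15871/(36259 + 137) = 15871/36396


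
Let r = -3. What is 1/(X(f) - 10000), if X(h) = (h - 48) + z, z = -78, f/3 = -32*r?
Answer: -1/9838 ≈ -0.00010165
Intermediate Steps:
f = 288 (f = 3*(-32*(-3)) = 3*96 = 288)
X(h) = -126 + h (X(h) = (h - 48) - 78 = (-48 + h) - 78 = -126 + h)
1/(X(f) - 10000) = 1/((-126 + 288) - 10000) = 1/(162 - 10000) = 1/(-9838) = -1/9838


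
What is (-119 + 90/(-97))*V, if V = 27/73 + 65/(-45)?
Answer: 8212898/63729 ≈ 128.87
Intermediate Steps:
V = -706/657 (V = 27*(1/73) + 65*(-1/45) = 27/73 - 13/9 = -706/657 ≈ -1.0746)
(-119 + 90/(-97))*V = (-119 + 90/(-97))*(-706/657) = (-119 + 90*(-1/97))*(-706/657) = (-119 - 90/97)*(-706/657) = -11633/97*(-706/657) = 8212898/63729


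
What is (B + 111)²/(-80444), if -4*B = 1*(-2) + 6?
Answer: -3025/20111 ≈ -0.15042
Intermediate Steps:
B = -1 (B = -(1*(-2) + 6)/4 = -(-2 + 6)/4 = -¼*4 = -1)
(B + 111)²/(-80444) = (-1 + 111)²/(-80444) = 110²*(-1/80444) = 12100*(-1/80444) = -3025/20111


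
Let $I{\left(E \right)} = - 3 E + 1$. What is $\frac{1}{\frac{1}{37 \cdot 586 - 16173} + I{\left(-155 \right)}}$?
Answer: $\frac{5509}{2567195} \approx 0.0021459$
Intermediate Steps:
$I{\left(E \right)} = 1 - 3 E$
$\frac{1}{\frac{1}{37 \cdot 586 - 16173} + I{\left(-155 \right)}} = \frac{1}{\frac{1}{37 \cdot 586 - 16173} + \left(1 - -465\right)} = \frac{1}{\frac{1}{21682 - 16173} + \left(1 + 465\right)} = \frac{1}{\frac{1}{5509} + 466} = \frac{1}{\frac{2567195}{5509}} = \frac{5509}{2567195}$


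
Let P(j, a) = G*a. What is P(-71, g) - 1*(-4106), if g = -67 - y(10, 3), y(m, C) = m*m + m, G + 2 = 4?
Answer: 3752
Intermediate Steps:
G = 2 (G = -2 + 4 = 2)
y(m, C) = m + m² (y(m, C) = m² + m = m + m²)
g = -177 (g = -67 - 10*(1 + 10) = -67 - 10*11 = -67 - 1*110 = -67 - 110 = -177)
P(j, a) = 2*a
P(-71, g) - 1*(-4106) = 2*(-177) - 1*(-4106) = -354 + 4106 = 3752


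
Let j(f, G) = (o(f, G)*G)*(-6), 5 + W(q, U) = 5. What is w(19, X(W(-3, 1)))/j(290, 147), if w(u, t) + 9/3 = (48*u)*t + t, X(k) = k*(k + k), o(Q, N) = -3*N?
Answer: -1/129654 ≈ -7.7128e-6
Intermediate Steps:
W(q, U) = 0 (W(q, U) = -5 + 5 = 0)
X(k) = 2*k² (X(k) = k*(2*k) = 2*k²)
j(f, G) = 18*G² (j(f, G) = ((-3*G)*G)*(-6) = -3*G²*(-6) = 18*G²)
w(u, t) = -3 + t + 48*t*u (w(u, t) = -3 + ((48*u)*t + t) = -3 + (48*t*u + t) = -3 + (t + 48*t*u) = -3 + t + 48*t*u)
w(19, X(W(-3, 1)))/j(290, 147) = (-3 + 2*0² + 48*(2*0²)*19)/((18*147²)) = (-3 + 2*0 + 48*(2*0)*19)/((18*21609)) = (-3 + 0 + 48*0*19)/388962 = (-3 + 0 + 0)*(1/388962) = -3*1/388962 = -1/129654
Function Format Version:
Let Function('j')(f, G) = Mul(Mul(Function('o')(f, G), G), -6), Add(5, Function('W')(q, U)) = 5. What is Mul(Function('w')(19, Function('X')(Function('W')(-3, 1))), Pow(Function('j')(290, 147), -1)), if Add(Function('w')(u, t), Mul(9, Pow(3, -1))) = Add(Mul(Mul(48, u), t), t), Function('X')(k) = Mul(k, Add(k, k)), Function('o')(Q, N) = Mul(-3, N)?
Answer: Rational(-1, 129654) ≈ -7.7128e-6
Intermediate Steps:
Function('W')(q, U) = 0 (Function('W')(q, U) = Add(-5, 5) = 0)
Function('X')(k) = Mul(2, Pow(k, 2)) (Function('X')(k) = Mul(k, Mul(2, k)) = Mul(2, Pow(k, 2)))
Function('j')(f, G) = Mul(18, Pow(G, 2)) (Function('j')(f, G) = Mul(Mul(Mul(-3, G), G), -6) = Mul(Mul(-3, Pow(G, 2)), -6) = Mul(18, Pow(G, 2)))
Function('w')(u, t) = Add(-3, t, Mul(48, t, u)) (Function('w')(u, t) = Add(-3, Add(Mul(Mul(48, u), t), t)) = Add(-3, Add(Mul(48, t, u), t)) = Add(-3, Add(t, Mul(48, t, u))) = Add(-3, t, Mul(48, t, u)))
Mul(Function('w')(19, Function('X')(Function('W')(-3, 1))), Pow(Function('j')(290, 147), -1)) = Mul(Add(-3, Mul(2, Pow(0, 2)), Mul(48, Mul(2, Pow(0, 2)), 19)), Pow(Mul(18, Pow(147, 2)), -1)) = Mul(Add(-3, Mul(2, 0), Mul(48, Mul(2, 0), 19)), Pow(Mul(18, 21609), -1)) = Mul(Add(-3, 0, Mul(48, 0, 19)), Pow(388962, -1)) = Mul(Add(-3, 0, 0), Rational(1, 388962)) = Mul(-3, Rational(1, 388962)) = Rational(-1, 129654)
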